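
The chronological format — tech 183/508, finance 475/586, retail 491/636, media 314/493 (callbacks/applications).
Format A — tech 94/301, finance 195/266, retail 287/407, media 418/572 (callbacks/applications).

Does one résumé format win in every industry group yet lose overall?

No

Tech: the chronological format 183/508 = 36.0%, Format A 94/301 = 31.2% → the chronological format
Finance: the chronological format 475/586 = 81.1%, Format A 195/266 = 73.3% → the chronological format
Retail: the chronological format 491/636 = 77.2%, Format A 287/407 = 70.5% → the chronological format
Media: the chronological format 314/493 = 63.7%, Format A 418/572 = 73.1% → Format A
Overall: the chronological format 1463/2223 = 65.8%, Format A 994/1546 = 64.3% → the chronological format
Neither sweeps: the chronological format wins 3 of 4 groups, Format A wins 1. The chronological format wins overall but not every group — no Simpson reversal.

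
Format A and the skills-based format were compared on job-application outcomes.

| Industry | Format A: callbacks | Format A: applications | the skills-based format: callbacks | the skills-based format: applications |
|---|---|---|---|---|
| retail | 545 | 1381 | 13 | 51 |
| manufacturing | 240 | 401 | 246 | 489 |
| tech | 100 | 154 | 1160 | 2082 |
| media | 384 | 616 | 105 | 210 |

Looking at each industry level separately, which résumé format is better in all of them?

Format A

Retail: Format A 545/1381 = 39.5%, the skills-based format 13/51 = 25.5% → Format A
Manufacturing: Format A 240/401 = 59.9%, the skills-based format 246/489 = 50.3% → Format A
Tech: Format A 100/154 = 64.9%, the skills-based format 1160/2082 = 55.7% → Format A
Media: Format A 384/616 = 62.3%, the skills-based format 105/210 = 50.0% → Format A
Format A has the higher rate in all 4 groups.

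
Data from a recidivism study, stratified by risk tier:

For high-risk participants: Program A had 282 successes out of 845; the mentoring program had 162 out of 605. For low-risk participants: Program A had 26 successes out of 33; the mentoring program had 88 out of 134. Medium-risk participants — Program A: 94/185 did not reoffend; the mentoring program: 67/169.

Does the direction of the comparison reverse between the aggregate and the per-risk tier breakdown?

No

High-risk: Program A 282/845 = 33.4%, the mentoring program 162/605 = 26.8% → Program A
Low-risk: Program A 26/33 = 78.8%, the mentoring program 88/134 = 65.7% → Program A
Medium-risk: Program A 94/185 = 50.8%, the mentoring program 67/169 = 39.6% → Program A
Overall: Program A 402/1063 = 37.8%, the mentoring program 317/908 = 34.9% → Program A
Program A wins overall and in every risk group — no reversal.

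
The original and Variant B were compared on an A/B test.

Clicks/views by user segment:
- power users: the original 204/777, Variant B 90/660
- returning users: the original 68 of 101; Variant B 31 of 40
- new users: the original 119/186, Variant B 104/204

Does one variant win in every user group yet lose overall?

No

Power users: the original 204/777 = 26.3%, Variant B 90/660 = 13.6% → the original
Returning users: the original 68/101 = 67.3%, Variant B 31/40 = 77.5% → Variant B
New users: the original 119/186 = 64.0%, Variant B 104/204 = 51.0% → the original
Overall: the original 391/1064 = 36.7%, Variant B 225/904 = 24.9% → the original
Neither sweeps: the original wins 2 of 3 groups, Variant B wins 1. The original wins overall but not every group — no Simpson reversal.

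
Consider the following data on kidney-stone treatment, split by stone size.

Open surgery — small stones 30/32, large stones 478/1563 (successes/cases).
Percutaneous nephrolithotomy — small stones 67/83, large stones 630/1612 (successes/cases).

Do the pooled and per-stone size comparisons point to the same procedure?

No

Small stones: open surgery 30/32 = 93.8%, percutaneous nephrolithotomy 67/83 = 80.7% → open surgery
Large stones: open surgery 478/1563 = 30.6%, percutaneous nephrolithotomy 630/1612 = 39.1% → percutaneous nephrolithotomy
Overall: open surgery 508/1595 = 31.8%, percutaneous nephrolithotomy 697/1695 = 41.1% → percutaneous nephrolithotomy
Neither sweeps: open surgery wins 1 of 2 groups, percutaneous nephrolithotomy wins 1. Percutaneous nephrolithotomy wins overall but not every group — no Simpson reversal.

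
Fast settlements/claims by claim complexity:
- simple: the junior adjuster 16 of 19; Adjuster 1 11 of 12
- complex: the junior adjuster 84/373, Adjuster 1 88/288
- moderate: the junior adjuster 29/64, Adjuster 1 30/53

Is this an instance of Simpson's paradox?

Simple: the junior adjuster 16/19 = 84.2%, Adjuster 1 11/12 = 91.7% → Adjuster 1
Complex: the junior adjuster 84/373 = 22.5%, Adjuster 1 88/288 = 30.6% → Adjuster 1
Moderate: the junior adjuster 29/64 = 45.3%, Adjuster 1 30/53 = 56.6% → Adjuster 1
Overall: the junior adjuster 129/456 = 28.3%, Adjuster 1 129/353 = 36.5% → Adjuster 1
Adjuster 1 wins overall and in every claim group — no reversal.

No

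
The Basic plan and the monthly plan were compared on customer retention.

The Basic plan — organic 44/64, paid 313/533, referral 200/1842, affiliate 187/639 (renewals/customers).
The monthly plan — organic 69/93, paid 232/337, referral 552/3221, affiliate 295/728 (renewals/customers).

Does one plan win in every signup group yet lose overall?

No

Organic: the Basic plan 44/64 = 68.8%, the monthly plan 69/93 = 74.2% → the monthly plan
Paid: the Basic plan 313/533 = 58.7%, the monthly plan 232/337 = 68.8% → the monthly plan
Referral: the Basic plan 200/1842 = 10.9%, the monthly plan 552/3221 = 17.1% → the monthly plan
Affiliate: the Basic plan 187/639 = 29.3%, the monthly plan 295/728 = 40.5% → the monthly plan
Overall: the Basic plan 744/3078 = 24.2%, the monthly plan 1148/4379 = 26.2% → the monthly plan
The monthly plan wins overall and in every signup group — no reversal.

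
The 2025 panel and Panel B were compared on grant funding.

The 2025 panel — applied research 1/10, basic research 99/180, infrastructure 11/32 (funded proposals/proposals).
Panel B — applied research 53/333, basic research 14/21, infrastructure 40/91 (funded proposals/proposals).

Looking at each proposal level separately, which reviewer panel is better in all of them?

Panel B

Applied research: the 2025 panel 1/10 = 10.0%, Panel B 53/333 = 15.9% → Panel B
Basic research: the 2025 panel 99/180 = 55.0%, Panel B 14/21 = 66.7% → Panel B
Infrastructure: the 2025 panel 11/32 = 34.4%, Panel B 40/91 = 44.0% → Panel B
Panel B has the higher rate in all 3 groups.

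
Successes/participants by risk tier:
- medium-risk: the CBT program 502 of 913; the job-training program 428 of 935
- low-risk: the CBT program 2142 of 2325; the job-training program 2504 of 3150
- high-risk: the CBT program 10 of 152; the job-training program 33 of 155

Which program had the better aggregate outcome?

Medium-risk: the CBT program 502/913 = 55.0%, the job-training program 428/935 = 45.8% → the CBT program
Low-risk: the CBT program 2142/2325 = 92.1%, the job-training program 2504/3150 = 79.5% → the CBT program
High-risk: the CBT program 10/152 = 6.6%, the job-training program 33/155 = 21.3% → the job-training program
Overall: the CBT program 2654/3390 = 78.3%, the job-training program 2965/4240 = 69.9% → the CBT program
(Neither sweeps every risk group, but the CBT program has the higher pooled rate.)

the CBT program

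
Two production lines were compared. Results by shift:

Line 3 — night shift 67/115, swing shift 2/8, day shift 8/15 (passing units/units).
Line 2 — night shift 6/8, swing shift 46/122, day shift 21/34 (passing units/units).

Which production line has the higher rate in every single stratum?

Line 2

Night shift: Line 3 67/115 = 58.3%, Line 2 6/8 = 75.0% → Line 2
Swing shift: Line 3 2/8 = 25.0%, Line 2 46/122 = 37.7% → Line 2
Day shift: Line 3 8/15 = 53.3%, Line 2 21/34 = 61.8% → Line 2
Line 2 has the higher rate in all 3 groups.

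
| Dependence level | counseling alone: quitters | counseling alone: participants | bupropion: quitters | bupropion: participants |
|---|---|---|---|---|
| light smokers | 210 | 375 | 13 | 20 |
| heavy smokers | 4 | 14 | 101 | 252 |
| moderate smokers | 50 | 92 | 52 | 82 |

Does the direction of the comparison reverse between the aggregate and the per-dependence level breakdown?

Light smokers: counseling alone 210/375 = 56.0%, bupropion 13/20 = 65.0% → bupropion
Heavy smokers: counseling alone 4/14 = 28.6%, bupropion 101/252 = 40.1% → bupropion
Moderate smokers: counseling alone 50/92 = 54.3%, bupropion 52/82 = 63.4% → bupropion
Overall: counseling alone 264/481 = 54.9%, bupropion 166/354 = 46.9% → counseling alone
Bupropion wins each dependence group but counseling alone wins overall — the comparison reverses. Bupropion's participants skew toward heavy smokers, which has a lower base rate.

Yes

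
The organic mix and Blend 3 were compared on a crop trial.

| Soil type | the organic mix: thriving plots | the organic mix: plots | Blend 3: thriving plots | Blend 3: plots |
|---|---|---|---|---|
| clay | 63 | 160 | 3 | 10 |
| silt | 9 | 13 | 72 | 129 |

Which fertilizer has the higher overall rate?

Blend 3

Clay: the organic mix 63/160 = 39.4%, Blend 3 3/10 = 30.0% → the organic mix
Silt: the organic mix 9/13 = 69.2%, Blend 3 72/129 = 55.8% → the organic mix
Overall: the organic mix 72/173 = 41.6%, Blend 3 75/139 = 54.0% → Blend 3
(The organic mix wins every soil group but Blend 3 wins overall — the organic mix's plots skew toward the low-rate clay group.)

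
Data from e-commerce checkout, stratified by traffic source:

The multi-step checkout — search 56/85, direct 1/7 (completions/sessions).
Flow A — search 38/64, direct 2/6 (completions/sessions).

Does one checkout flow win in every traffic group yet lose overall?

Search: the multi-step checkout 56/85 = 65.9%, Flow A 38/64 = 59.4% → the multi-step checkout
Direct: the multi-step checkout 1/7 = 14.3%, Flow A 2/6 = 33.3% → Flow A
Overall: the multi-step checkout 57/92 = 62.0%, Flow A 40/70 = 57.1% → the multi-step checkout
Neither sweeps: the multi-step checkout wins 1 of 2 groups, Flow A wins 1. The multi-step checkout wins overall but not every group — no Simpson reversal.

No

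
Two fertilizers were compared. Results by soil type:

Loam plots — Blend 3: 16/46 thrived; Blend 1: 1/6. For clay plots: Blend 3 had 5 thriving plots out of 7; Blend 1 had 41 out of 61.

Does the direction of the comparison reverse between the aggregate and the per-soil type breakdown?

Loam: Blend 3 16/46 = 34.8%, Blend 1 1/6 = 16.7% → Blend 3
Clay: Blend 3 5/7 = 71.4%, Blend 1 41/61 = 67.2% → Blend 3
Overall: Blend 3 21/53 = 39.6%, Blend 1 42/67 = 62.7% → Blend 1
Blend 3 wins each soil group but Blend 1 wins overall — the comparison reverses. Blend 3's plots skew toward loam, which has a lower base rate.

Yes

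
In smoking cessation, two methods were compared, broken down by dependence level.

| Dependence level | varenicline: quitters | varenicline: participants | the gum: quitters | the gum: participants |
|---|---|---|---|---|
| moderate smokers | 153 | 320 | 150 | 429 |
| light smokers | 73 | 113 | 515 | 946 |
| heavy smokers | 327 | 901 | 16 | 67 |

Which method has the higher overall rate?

Moderate smokers: varenicline 153/320 = 47.8%, the gum 150/429 = 35.0% → varenicline
Light smokers: varenicline 73/113 = 64.6%, the gum 515/946 = 54.4% → varenicline
Heavy smokers: varenicline 327/901 = 36.3%, the gum 16/67 = 23.9% → varenicline
Overall: varenicline 553/1334 = 41.5%, the gum 681/1442 = 47.2% → the gum
(Varenicline wins every dependence group but the gum wins overall — varenicline's participants skew toward the low-rate heavy smokers group.)

the gum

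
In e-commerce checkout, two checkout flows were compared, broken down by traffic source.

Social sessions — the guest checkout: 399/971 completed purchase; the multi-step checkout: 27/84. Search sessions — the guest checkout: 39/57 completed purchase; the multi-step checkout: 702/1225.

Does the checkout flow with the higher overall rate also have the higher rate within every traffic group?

Social: the guest checkout 399/971 = 41.1%, the multi-step checkout 27/84 = 32.1% → the guest checkout
Search: the guest checkout 39/57 = 68.4%, the multi-step checkout 702/1225 = 57.3% → the guest checkout
Overall: the guest checkout 438/1028 = 42.6%, the multi-step checkout 729/1309 = 55.7% → the multi-step checkout
The guest checkout wins each traffic group but the multi-step checkout wins overall — the comparison reverses. The guest checkout's sessions skew toward social, which has a lower base rate.

No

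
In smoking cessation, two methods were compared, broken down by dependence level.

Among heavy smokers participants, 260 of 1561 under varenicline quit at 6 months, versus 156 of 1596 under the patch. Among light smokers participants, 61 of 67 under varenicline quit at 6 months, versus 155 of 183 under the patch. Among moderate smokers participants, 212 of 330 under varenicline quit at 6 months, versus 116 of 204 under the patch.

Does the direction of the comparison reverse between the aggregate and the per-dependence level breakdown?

No

Heavy smokers: varenicline 260/1561 = 16.7%, the patch 156/1596 = 9.8% → varenicline
Light smokers: varenicline 61/67 = 91.0%, the patch 155/183 = 84.7% → varenicline
Moderate smokers: varenicline 212/330 = 64.2%, the patch 116/204 = 56.9% → varenicline
Overall: varenicline 533/1958 = 27.2%, the patch 427/1983 = 21.5% → varenicline
Varenicline wins overall and in every dependence group — no reversal.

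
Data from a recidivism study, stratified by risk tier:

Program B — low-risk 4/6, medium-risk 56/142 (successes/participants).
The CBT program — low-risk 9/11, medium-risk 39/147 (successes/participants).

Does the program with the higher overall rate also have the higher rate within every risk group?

No

Low-risk: Program B 4/6 = 66.7%, the CBT program 9/11 = 81.8% → the CBT program
Medium-risk: Program B 56/142 = 39.4%, the CBT program 39/147 = 26.5% → Program B
Overall: Program B 60/148 = 40.5%, the CBT program 48/158 = 30.4% → Program B
Neither sweeps: Program B wins 1 of 2 groups, the CBT program wins 1. Program B wins overall but not every group — no Simpson reversal.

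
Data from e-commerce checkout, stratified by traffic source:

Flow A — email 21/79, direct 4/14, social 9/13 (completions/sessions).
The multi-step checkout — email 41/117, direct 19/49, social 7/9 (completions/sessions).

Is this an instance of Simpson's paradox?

Email: Flow A 21/79 = 26.6%, the multi-step checkout 41/117 = 35.0% → the multi-step checkout
Direct: Flow A 4/14 = 28.6%, the multi-step checkout 19/49 = 38.8% → the multi-step checkout
Social: Flow A 9/13 = 69.2%, the multi-step checkout 7/9 = 77.8% → the multi-step checkout
Overall: Flow A 34/106 = 32.1%, the multi-step checkout 67/175 = 38.3% → the multi-step checkout
The multi-step checkout wins overall and in every traffic group — no reversal.

No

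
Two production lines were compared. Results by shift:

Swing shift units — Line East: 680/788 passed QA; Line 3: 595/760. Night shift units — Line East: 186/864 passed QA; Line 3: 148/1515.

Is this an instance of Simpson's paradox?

Swing shift: Line East 680/788 = 86.3%, Line 3 595/760 = 78.3% → Line East
Night shift: Line East 186/864 = 21.5%, Line 3 148/1515 = 9.8% → Line East
Overall: Line East 866/1652 = 52.4%, Line 3 743/2275 = 32.7% → Line East
Line East wins overall and in every shift group — no reversal.

No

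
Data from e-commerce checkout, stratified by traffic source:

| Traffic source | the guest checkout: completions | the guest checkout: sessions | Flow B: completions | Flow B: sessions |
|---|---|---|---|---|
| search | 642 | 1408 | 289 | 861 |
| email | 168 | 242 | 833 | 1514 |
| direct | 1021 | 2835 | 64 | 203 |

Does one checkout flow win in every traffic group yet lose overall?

Yes

Search: the guest checkout 642/1408 = 45.6%, Flow B 289/861 = 33.6% → the guest checkout
Email: the guest checkout 168/242 = 69.4%, Flow B 833/1514 = 55.0% → the guest checkout
Direct: the guest checkout 1021/2835 = 36.0%, Flow B 64/203 = 31.5% → the guest checkout
Overall: the guest checkout 1831/4485 = 40.8%, Flow B 1186/2578 = 46.0% → Flow B
The guest checkout wins each traffic group but Flow B wins overall — the comparison reverses. The guest checkout's sessions skew toward direct, which has a lower base rate.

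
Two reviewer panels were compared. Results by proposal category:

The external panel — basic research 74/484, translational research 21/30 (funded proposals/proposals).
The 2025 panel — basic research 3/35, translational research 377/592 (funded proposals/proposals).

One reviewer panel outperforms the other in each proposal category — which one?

the external panel

Basic research: the external panel 74/484 = 15.3%, the 2025 panel 3/35 = 8.6% → the external panel
Translational research: the external panel 21/30 = 70.0%, the 2025 panel 377/592 = 63.7% → the external panel
The external panel has the higher rate in both groups.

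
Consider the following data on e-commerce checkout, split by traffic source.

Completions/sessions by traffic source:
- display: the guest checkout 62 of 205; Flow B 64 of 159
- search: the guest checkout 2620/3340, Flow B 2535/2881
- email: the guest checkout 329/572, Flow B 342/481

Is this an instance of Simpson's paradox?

Display: the guest checkout 62/205 = 30.2%, Flow B 64/159 = 40.3% → Flow B
Search: the guest checkout 2620/3340 = 78.4%, Flow B 2535/2881 = 88.0% → Flow B
Email: the guest checkout 329/572 = 57.5%, Flow B 342/481 = 71.1% → Flow B
Overall: the guest checkout 3011/4117 = 73.1%, Flow B 2941/3521 = 83.5% → Flow B
Flow B wins overall and in every traffic group — no reversal.

No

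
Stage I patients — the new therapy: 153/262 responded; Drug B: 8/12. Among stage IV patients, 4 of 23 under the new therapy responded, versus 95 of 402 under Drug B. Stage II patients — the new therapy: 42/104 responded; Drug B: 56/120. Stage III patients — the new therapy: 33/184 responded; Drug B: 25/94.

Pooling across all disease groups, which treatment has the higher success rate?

Stage I: the new therapy 153/262 = 58.4%, Drug B 8/12 = 66.7% → Drug B
Stage IV: the new therapy 4/23 = 17.4%, Drug B 95/402 = 23.6% → Drug B
Stage II: the new therapy 42/104 = 40.4%, Drug B 56/120 = 46.7% → Drug B
Stage III: the new therapy 33/184 = 17.9%, Drug B 25/94 = 26.6% → Drug B
Overall: the new therapy 232/573 = 40.5%, Drug B 184/628 = 29.3% → the new therapy
(Drug B wins every disease group but the new therapy wins overall — Drug B's patients skew toward the low-rate stage IV group.)

the new therapy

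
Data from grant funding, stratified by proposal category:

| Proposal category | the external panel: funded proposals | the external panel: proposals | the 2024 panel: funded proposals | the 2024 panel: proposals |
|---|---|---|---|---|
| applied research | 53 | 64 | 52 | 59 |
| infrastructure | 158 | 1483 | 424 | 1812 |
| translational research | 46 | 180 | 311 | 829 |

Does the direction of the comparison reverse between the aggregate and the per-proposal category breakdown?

Applied research: the external panel 53/64 = 82.8%, the 2024 panel 52/59 = 88.1% → the 2024 panel
Infrastructure: the external panel 158/1483 = 10.7%, the 2024 panel 424/1812 = 23.4% → the 2024 panel
Translational research: the external panel 46/180 = 25.6%, the 2024 panel 311/829 = 37.5% → the 2024 panel
Overall: the external panel 257/1727 = 14.9%, the 2024 panel 787/2700 = 29.1% → the 2024 panel
The 2024 panel wins overall and in every proposal group — no reversal.

No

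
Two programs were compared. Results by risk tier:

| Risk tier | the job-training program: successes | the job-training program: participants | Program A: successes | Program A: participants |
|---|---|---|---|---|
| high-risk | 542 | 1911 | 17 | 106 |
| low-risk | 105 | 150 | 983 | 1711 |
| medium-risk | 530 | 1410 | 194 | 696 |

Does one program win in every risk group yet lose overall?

High-risk: the job-training program 542/1911 = 28.4%, Program A 17/106 = 16.0% → the job-training program
Low-risk: the job-training program 105/150 = 70.0%, Program A 983/1711 = 57.5% → the job-training program
Medium-risk: the job-training program 530/1410 = 37.6%, Program A 194/696 = 27.9% → the job-training program
Overall: the job-training program 1177/3471 = 33.9%, Program A 1194/2513 = 47.5% → Program A
The job-training program wins each risk group but Program A wins overall — the comparison reverses. The job-training program's participants skew toward high-risk, which has a lower base rate.

Yes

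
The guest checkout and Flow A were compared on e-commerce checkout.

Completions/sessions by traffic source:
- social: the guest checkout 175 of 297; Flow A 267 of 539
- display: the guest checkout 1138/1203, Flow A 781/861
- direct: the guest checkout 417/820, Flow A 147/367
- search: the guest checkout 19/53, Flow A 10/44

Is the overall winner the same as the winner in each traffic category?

Social: the guest checkout 175/297 = 58.9%, Flow A 267/539 = 49.5% → the guest checkout
Display: the guest checkout 1138/1203 = 94.6%, Flow A 781/861 = 90.7% → the guest checkout
Direct: the guest checkout 417/820 = 50.9%, Flow A 147/367 = 40.1% → the guest checkout
Search: the guest checkout 19/53 = 35.8%, Flow A 10/44 = 22.7% → the guest checkout
Overall: the guest checkout 1749/2373 = 73.7%, Flow A 1205/1811 = 66.5% → the guest checkout
The guest checkout wins overall and in every traffic group — no reversal.

Yes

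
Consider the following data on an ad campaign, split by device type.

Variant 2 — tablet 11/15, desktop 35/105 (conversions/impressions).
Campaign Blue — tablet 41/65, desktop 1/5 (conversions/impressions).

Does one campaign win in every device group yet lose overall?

Tablet: Variant 2 11/15 = 73.3%, Campaign Blue 41/65 = 63.1% → Variant 2
Desktop: Variant 2 35/105 = 33.3%, Campaign Blue 1/5 = 20.0% → Variant 2
Overall: Variant 2 46/120 = 38.3%, Campaign Blue 42/70 = 60.0% → Campaign Blue
Variant 2 wins each device group but Campaign Blue wins overall — the comparison reverses. Variant 2's impressions skew toward desktop, which has a lower base rate.

Yes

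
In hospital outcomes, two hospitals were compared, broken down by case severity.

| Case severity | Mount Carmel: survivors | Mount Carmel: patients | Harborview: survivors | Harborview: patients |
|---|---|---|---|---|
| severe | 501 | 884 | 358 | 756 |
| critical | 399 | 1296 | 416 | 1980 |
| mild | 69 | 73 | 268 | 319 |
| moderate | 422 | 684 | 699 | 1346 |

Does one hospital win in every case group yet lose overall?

Severe: Mount Carmel 501/884 = 56.7%, Harborview 358/756 = 47.4% → Mount Carmel
Critical: Mount Carmel 399/1296 = 30.8%, Harborview 416/1980 = 21.0% → Mount Carmel
Mild: Mount Carmel 69/73 = 94.5%, Harborview 268/319 = 84.0% → Mount Carmel
Moderate: Mount Carmel 422/684 = 61.7%, Harborview 699/1346 = 51.9% → Mount Carmel
Overall: Mount Carmel 1391/2937 = 47.4%, Harborview 1741/4401 = 39.6% → Mount Carmel
Mount Carmel wins overall and in every case group — no reversal.

No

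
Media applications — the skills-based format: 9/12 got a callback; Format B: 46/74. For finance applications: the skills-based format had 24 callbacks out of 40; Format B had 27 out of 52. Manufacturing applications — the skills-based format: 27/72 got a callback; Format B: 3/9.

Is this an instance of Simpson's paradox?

Yes

Media: the skills-based format 9/12 = 75.0%, Format B 46/74 = 62.2% → the skills-based format
Finance: the skills-based format 24/40 = 60.0%, Format B 27/52 = 51.9% → the skills-based format
Manufacturing: the skills-based format 27/72 = 37.5%, Format B 3/9 = 33.3% → the skills-based format
Overall: the skills-based format 60/124 = 48.4%, Format B 76/135 = 56.3% → Format B
The skills-based format wins each industry group but Format B wins overall — the comparison reverses. The skills-based format's applications skew toward manufacturing, which has a lower base rate.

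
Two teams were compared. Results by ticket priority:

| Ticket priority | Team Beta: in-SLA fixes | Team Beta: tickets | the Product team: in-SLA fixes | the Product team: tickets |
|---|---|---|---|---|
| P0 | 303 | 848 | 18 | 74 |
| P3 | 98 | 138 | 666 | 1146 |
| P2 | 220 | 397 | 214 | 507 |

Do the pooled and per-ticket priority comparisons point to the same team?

No

P0: Team Beta 303/848 = 35.7%, the Product team 18/74 = 24.3% → Team Beta
P3: Team Beta 98/138 = 71.0%, the Product team 666/1146 = 58.1% → Team Beta
P2: Team Beta 220/397 = 55.4%, the Product team 214/507 = 42.2% → Team Beta
Overall: Team Beta 621/1383 = 44.9%, the Product team 898/1727 = 52.0% → the Product team
Team Beta wins each ticket group but the Product team wins overall — the comparison reverses. Team Beta's tickets skew toward P0, which has a lower base rate.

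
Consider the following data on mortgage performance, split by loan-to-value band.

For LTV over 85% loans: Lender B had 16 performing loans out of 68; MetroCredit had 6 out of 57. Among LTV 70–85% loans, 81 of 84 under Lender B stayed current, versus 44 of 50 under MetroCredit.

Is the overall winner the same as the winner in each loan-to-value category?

Yes

LTV over 85%: Lender B 16/68 = 23.5%, MetroCredit 6/57 = 10.5% → Lender B
LTV 70–85%: Lender B 81/84 = 96.4%, MetroCredit 44/50 = 88.0% → Lender B
Overall: Lender B 97/152 = 63.8%, MetroCredit 50/107 = 46.7% → Lender B
Lender B wins overall and in every loan-to-value group — no reversal.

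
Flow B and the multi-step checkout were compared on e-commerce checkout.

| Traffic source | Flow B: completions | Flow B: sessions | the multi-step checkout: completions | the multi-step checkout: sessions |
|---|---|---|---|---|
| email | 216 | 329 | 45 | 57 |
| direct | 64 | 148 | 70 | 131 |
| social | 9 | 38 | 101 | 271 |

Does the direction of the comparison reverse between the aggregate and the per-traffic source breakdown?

Yes

Email: Flow B 216/329 = 65.7%, the multi-step checkout 45/57 = 78.9% → the multi-step checkout
Direct: Flow B 64/148 = 43.2%, the multi-step checkout 70/131 = 53.4% → the multi-step checkout
Social: Flow B 9/38 = 23.7%, the multi-step checkout 101/271 = 37.3% → the multi-step checkout
Overall: Flow B 289/515 = 56.1%, the multi-step checkout 216/459 = 47.1% → Flow B
The multi-step checkout wins each traffic group but Flow B wins overall — the comparison reverses. The multi-step checkout's sessions skew toward social, which has a lower base rate.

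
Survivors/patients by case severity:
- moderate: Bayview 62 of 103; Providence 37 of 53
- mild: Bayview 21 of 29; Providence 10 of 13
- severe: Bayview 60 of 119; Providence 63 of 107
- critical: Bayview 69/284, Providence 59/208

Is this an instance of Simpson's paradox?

Moderate: Bayview 62/103 = 60.2%, Providence 37/53 = 69.8% → Providence
Mild: Bayview 21/29 = 72.4%, Providence 10/13 = 76.9% → Providence
Severe: Bayview 60/119 = 50.4%, Providence 63/107 = 58.9% → Providence
Critical: Bayview 69/284 = 24.3%, Providence 59/208 = 28.4% → Providence
Overall: Bayview 212/535 = 39.6%, Providence 169/381 = 44.4% → Providence
Providence wins overall and in every case group — no reversal.

No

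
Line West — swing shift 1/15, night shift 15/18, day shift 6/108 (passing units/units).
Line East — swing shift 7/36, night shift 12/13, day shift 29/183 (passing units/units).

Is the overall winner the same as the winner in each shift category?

Yes

Swing shift: Line West 1/15 = 6.7%, Line East 7/36 = 19.4% → Line East
Night shift: Line West 15/18 = 83.3%, Line East 12/13 = 92.3% → Line East
Day shift: Line West 6/108 = 5.6%, Line East 29/183 = 15.8% → Line East
Overall: Line West 22/141 = 15.6%, Line East 48/232 = 20.7% → Line East
Line East wins overall and in every shift group — no reversal.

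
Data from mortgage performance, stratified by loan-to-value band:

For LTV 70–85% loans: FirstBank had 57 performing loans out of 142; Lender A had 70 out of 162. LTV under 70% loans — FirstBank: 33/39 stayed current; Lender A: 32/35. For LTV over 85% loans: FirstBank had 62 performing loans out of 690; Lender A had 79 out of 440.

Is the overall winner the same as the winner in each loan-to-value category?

Yes

LTV 70–85%: FirstBank 57/142 = 40.1%, Lender A 70/162 = 43.2% → Lender A
LTV under 70%: FirstBank 33/39 = 84.6%, Lender A 32/35 = 91.4% → Lender A
LTV over 85%: FirstBank 62/690 = 9.0%, Lender A 79/440 = 18.0% → Lender A
Overall: FirstBank 152/871 = 17.5%, Lender A 181/637 = 28.4% → Lender A
Lender A wins overall and in every loan-to-value group — no reversal.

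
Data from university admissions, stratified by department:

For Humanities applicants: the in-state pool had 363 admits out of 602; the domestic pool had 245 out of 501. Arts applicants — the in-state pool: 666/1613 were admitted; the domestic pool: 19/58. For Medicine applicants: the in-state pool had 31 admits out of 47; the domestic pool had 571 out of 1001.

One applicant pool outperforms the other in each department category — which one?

Humanities: the in-state pool 363/602 = 60.3%, the domestic pool 245/501 = 48.9% → the in-state pool
Arts: the in-state pool 666/1613 = 41.3%, the domestic pool 19/58 = 32.8% → the in-state pool
Medicine: the in-state pool 31/47 = 66.0%, the domestic pool 571/1001 = 57.0% → the in-state pool
The in-state pool has the higher rate in all 3 groups.

the in-state pool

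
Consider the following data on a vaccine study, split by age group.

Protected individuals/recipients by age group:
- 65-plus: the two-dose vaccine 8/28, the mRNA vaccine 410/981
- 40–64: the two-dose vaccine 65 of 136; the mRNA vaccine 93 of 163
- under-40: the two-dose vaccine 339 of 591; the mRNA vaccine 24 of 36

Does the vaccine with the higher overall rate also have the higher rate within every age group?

No

65-plus: the two-dose vaccine 8/28 = 28.6%, the mRNA vaccine 410/981 = 41.8% → the mRNA vaccine
40–64: the two-dose vaccine 65/136 = 47.8%, the mRNA vaccine 93/163 = 57.1% → the mRNA vaccine
Under-40: the two-dose vaccine 339/591 = 57.4%, the mRNA vaccine 24/36 = 66.7% → the mRNA vaccine
Overall: the two-dose vaccine 412/755 = 54.6%, the mRNA vaccine 527/1180 = 44.7% → the two-dose vaccine
The mRNA vaccine wins each age group but the two-dose vaccine wins overall — the comparison reverses. The mRNA vaccine's recipients skew toward 65-plus, which has a lower base rate.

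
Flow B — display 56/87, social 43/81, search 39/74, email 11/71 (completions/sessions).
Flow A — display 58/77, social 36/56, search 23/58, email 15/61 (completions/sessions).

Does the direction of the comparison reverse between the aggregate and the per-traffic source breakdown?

Display: Flow B 56/87 = 64.4%, Flow A 58/77 = 75.3% → Flow A
Social: Flow B 43/81 = 53.1%, Flow A 36/56 = 64.3% → Flow A
Search: Flow B 39/74 = 52.7%, Flow A 23/58 = 39.7% → Flow B
Email: Flow B 11/71 = 15.5%, Flow A 15/61 = 24.6% → Flow A
Overall: Flow B 149/313 = 47.6%, Flow A 132/252 = 52.4% → Flow A
Neither sweeps: Flow B wins 1 of 4 groups, Flow A wins 3. Flow A wins overall but not every group — no Simpson reversal.

No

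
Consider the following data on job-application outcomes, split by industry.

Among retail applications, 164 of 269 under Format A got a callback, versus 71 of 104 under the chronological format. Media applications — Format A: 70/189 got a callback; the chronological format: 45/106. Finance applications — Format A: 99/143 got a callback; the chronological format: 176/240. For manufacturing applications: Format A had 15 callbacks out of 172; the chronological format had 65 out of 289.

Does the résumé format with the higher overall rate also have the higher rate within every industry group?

Yes

Retail: Format A 164/269 = 61.0%, the chronological format 71/104 = 68.3% → the chronological format
Media: Format A 70/189 = 37.0%, the chronological format 45/106 = 42.5% → the chronological format
Finance: Format A 99/143 = 69.2%, the chronological format 176/240 = 73.3% → the chronological format
Manufacturing: Format A 15/172 = 8.7%, the chronological format 65/289 = 22.5% → the chronological format
Overall: Format A 348/773 = 45.0%, the chronological format 357/739 = 48.3% → the chronological format
The chronological format wins overall and in every industry group — no reversal.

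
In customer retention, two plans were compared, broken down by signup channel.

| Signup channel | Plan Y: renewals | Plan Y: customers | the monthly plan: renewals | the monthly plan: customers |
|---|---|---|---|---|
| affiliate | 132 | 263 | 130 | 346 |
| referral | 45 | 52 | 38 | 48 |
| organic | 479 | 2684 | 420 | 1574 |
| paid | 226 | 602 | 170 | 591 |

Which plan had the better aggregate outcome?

the monthly plan

Affiliate: Plan Y 132/263 = 50.2%, the monthly plan 130/346 = 37.6% → Plan Y
Referral: Plan Y 45/52 = 86.5%, the monthly plan 38/48 = 79.2% → Plan Y
Organic: Plan Y 479/2684 = 17.8%, the monthly plan 420/1574 = 26.7% → the monthly plan
Paid: Plan Y 226/602 = 37.5%, the monthly plan 170/591 = 28.8% → Plan Y
Overall: Plan Y 882/3601 = 24.5%, the monthly plan 758/2559 = 29.6% → the monthly plan
(Neither sweeps every signup group, but the monthly plan has the higher pooled rate.)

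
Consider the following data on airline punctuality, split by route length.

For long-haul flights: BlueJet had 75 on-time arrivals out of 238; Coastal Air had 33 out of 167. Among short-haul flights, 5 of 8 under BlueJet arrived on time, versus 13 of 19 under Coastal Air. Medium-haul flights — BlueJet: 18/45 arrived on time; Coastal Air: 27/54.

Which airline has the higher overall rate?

Long-haul: BlueJet 75/238 = 31.5%, Coastal Air 33/167 = 19.8% → BlueJet
Short-haul: BlueJet 5/8 = 62.5%, Coastal Air 13/19 = 68.4% → Coastal Air
Medium-haul: BlueJet 18/45 = 40.0%, Coastal Air 27/54 = 50.0% → Coastal Air
Overall: BlueJet 98/291 = 33.7%, Coastal Air 73/240 = 30.4% → BlueJet
(Neither sweeps every route group, but BlueJet has the higher pooled rate.)

BlueJet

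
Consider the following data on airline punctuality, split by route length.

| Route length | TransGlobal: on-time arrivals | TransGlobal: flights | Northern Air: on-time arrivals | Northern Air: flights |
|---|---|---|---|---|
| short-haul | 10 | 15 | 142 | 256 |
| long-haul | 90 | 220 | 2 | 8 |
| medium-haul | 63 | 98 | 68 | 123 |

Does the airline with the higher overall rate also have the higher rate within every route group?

Short-haul: TransGlobal 10/15 = 66.7%, Northern Air 142/256 = 55.5% → TransGlobal
Long-haul: TransGlobal 90/220 = 40.9%, Northern Air 2/8 = 25.0% → TransGlobal
Medium-haul: TransGlobal 63/98 = 64.3%, Northern Air 68/123 = 55.3% → TransGlobal
Overall: TransGlobal 163/333 = 48.9%, Northern Air 212/387 = 54.8% → Northern Air
TransGlobal wins each route group but Northern Air wins overall — the comparison reverses. TransGlobal's flights skew toward long-haul, which has a lower base rate.

No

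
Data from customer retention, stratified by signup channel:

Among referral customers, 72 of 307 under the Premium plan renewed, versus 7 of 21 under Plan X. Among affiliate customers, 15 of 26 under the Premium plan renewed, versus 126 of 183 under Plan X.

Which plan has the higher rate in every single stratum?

Plan X

Referral: the Premium plan 72/307 = 23.5%, Plan X 7/21 = 33.3% → Plan X
Affiliate: the Premium plan 15/26 = 57.7%, Plan X 126/183 = 68.9% → Plan X
Plan X has the higher rate in both groups.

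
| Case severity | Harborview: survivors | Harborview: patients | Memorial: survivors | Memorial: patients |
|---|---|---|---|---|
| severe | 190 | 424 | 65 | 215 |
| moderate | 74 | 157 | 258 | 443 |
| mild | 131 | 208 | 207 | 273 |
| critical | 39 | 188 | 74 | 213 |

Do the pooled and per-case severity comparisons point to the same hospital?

No

Severe: Harborview 190/424 = 44.8%, Memorial 65/215 = 30.2% → Harborview
Moderate: Harborview 74/157 = 47.1%, Memorial 258/443 = 58.2% → Memorial
Mild: Harborview 131/208 = 63.0%, Memorial 207/273 = 75.8% → Memorial
Critical: Harborview 39/188 = 20.7%, Memorial 74/213 = 34.7% → Memorial
Overall: Harborview 434/977 = 44.4%, Memorial 604/1144 = 52.8% → Memorial
Neither sweeps: Harborview wins 1 of 4 groups, Memorial wins 3. Memorial wins overall but not every group — no Simpson reversal.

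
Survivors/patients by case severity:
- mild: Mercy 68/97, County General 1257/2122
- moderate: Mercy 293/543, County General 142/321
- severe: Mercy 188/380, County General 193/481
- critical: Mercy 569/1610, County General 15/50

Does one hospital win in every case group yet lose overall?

Yes

Mild: Mercy 68/97 = 70.1%, County General 1257/2122 = 59.2% → Mercy
Moderate: Mercy 293/543 = 54.0%, County General 142/321 = 44.2% → Mercy
Severe: Mercy 188/380 = 49.5%, County General 193/481 = 40.1% → Mercy
Critical: Mercy 569/1610 = 35.3%, County General 15/50 = 30.0% → Mercy
Overall: Mercy 1118/2630 = 42.5%, County General 1607/2974 = 54.0% → County General
Mercy wins each case group but County General wins overall — the comparison reverses. Mercy's patients skew toward critical, which has a lower base rate.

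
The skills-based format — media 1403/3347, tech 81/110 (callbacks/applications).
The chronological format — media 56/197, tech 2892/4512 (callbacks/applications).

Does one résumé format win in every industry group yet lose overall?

Media: the skills-based format 1403/3347 = 41.9%, the chronological format 56/197 = 28.4% → the skills-based format
Tech: the skills-based format 81/110 = 73.6%, the chronological format 2892/4512 = 64.1% → the skills-based format
Overall: the skills-based format 1484/3457 = 42.9%, the chronological format 2948/4709 = 62.6% → the chronological format
The skills-based format wins each industry group but the chronological format wins overall — the comparison reverses. The skills-based format's applications skew toward media, which has a lower base rate.

Yes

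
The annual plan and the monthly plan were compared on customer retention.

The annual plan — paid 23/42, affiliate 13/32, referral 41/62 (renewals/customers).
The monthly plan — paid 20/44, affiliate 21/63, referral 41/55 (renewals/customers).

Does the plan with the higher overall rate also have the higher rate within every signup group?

Paid: the annual plan 23/42 = 54.8%, the monthly plan 20/44 = 45.5% → the annual plan
Affiliate: the annual plan 13/32 = 40.6%, the monthly plan 21/63 = 33.3% → the annual plan
Referral: the annual plan 41/62 = 66.1%, the monthly plan 41/55 = 74.5% → the monthly plan
Overall: the annual plan 77/136 = 56.6%, the monthly plan 82/162 = 50.6% → the annual plan
Neither sweeps: the annual plan wins 2 of 3 groups, the monthly plan wins 1. The annual plan wins overall but not every group — no Simpson reversal.

No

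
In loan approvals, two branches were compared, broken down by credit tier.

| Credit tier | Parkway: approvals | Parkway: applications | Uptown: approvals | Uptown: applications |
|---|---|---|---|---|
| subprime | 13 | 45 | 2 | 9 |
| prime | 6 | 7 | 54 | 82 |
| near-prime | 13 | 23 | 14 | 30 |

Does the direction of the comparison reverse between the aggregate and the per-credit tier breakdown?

Yes

Subprime: Parkway 13/45 = 28.9%, Uptown 2/9 = 22.2% → Parkway
Prime: Parkway 6/7 = 85.7%, Uptown 54/82 = 65.9% → Parkway
Near-prime: Parkway 13/23 = 56.5%, Uptown 14/30 = 46.7% → Parkway
Overall: Parkway 32/75 = 42.7%, Uptown 70/121 = 57.9% → Uptown
Parkway wins each credit group but Uptown wins overall — the comparison reverses. Parkway's applications skew toward subprime, which has a lower base rate.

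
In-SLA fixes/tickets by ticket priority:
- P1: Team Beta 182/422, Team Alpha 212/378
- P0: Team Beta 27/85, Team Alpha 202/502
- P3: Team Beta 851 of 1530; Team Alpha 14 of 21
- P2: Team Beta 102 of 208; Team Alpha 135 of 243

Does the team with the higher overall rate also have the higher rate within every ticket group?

P1: Team Beta 182/422 = 43.1%, Team Alpha 212/378 = 56.1% → Team Alpha
P0: Team Beta 27/85 = 31.8%, Team Alpha 202/502 = 40.2% → Team Alpha
P3: Team Beta 851/1530 = 55.6%, Team Alpha 14/21 = 66.7% → Team Alpha
P2: Team Beta 102/208 = 49.0%, Team Alpha 135/243 = 55.6% → Team Alpha
Overall: Team Beta 1162/2245 = 51.8%, Team Alpha 563/1144 = 49.2% → Team Beta
Team Alpha wins each ticket group but Team Beta wins overall — the comparison reverses. Team Alpha's tickets skew toward P0, which has a lower base rate.

No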